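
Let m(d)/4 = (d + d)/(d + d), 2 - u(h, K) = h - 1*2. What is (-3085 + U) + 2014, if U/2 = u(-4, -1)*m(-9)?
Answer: -1007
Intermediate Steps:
u(h, K) = 4 - h (u(h, K) = 2 - (h - 1*2) = 2 - (h - 2) = 2 - (-2 + h) = 2 + (2 - h) = 4 - h)
m(d) = 4 (m(d) = 4*((d + d)/(d + d)) = 4*((2*d)/((2*d))) = 4*((2*d)*(1/(2*d))) = 4*1 = 4)
U = 64 (U = 2*((4 - 1*(-4))*4) = 2*((4 + 4)*4) = 2*(8*4) = 2*32 = 64)
(-3085 + U) + 2014 = (-3085 + 64) + 2014 = -3021 + 2014 = -1007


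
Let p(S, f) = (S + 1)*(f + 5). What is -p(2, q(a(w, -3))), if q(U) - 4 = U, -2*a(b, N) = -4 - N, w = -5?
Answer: -57/2 ≈ -28.500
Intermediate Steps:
a(b, N) = 2 + N/2 (a(b, N) = -(-4 - N)/2 = 2 + N/2)
q(U) = 4 + U
p(S, f) = (1 + S)*(5 + f)
-p(2, q(a(w, -3))) = -(5 + (4 + (2 + (½)*(-3))) + 5*2 + 2*(4 + (2 + (½)*(-3)))) = -(5 + (4 + (2 - 3/2)) + 10 + 2*(4 + (2 - 3/2))) = -(5 + (4 + ½) + 10 + 2*(4 + ½)) = -(5 + 9/2 + 10 + 2*(9/2)) = -(5 + 9/2 + 10 + 9) = -1*57/2 = -57/2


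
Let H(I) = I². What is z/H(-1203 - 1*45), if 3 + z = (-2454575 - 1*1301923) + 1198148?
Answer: -2558353/1557504 ≈ -1.6426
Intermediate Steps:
z = -2558353 (z = -3 + ((-2454575 - 1*1301923) + 1198148) = -3 + ((-2454575 - 1301923) + 1198148) = -3 + (-3756498 + 1198148) = -3 - 2558350 = -2558353)
z/H(-1203 - 1*45) = -2558353/(-1203 - 1*45)² = -2558353/(-1203 - 45)² = -2558353/((-1248)²) = -2558353/1557504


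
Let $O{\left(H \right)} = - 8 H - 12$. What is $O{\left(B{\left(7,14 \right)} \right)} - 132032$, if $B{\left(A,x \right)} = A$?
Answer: $-132100$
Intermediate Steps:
$O{\left(H \right)} = -12 - 8 H$
$O{\left(B{\left(7,14 \right)} \right)} - 132032 = \left(-12 - 56\right) - 132032 = -68 - 132032 = -132100$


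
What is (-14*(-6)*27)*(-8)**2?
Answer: 145152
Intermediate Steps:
(-14*(-6)*27)*(-8)**2 = (84*27)*64 = 2268*64 = 145152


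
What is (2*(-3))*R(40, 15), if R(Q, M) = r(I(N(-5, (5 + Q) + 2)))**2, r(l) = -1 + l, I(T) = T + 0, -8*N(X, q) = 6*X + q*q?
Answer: -14348907/32 ≈ -4.4840e+5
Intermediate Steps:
N(X, q) = -3*X/4 - q**2/8 (N(X, q) = -(6*X + q*q)/8 = -(6*X + q**2)/8 = -(q**2 + 6*X)/8 = -3*X/4 - q**2/8)
I(T) = T
R(Q, M) = (11/4 - (7 + Q)**2/8)**2 (R(Q, M) = (-1 + (-3/4*(-5) - ((5 + Q) + 2)**2/8))**2 = (-1 + (15/4 - (7 + Q)**2/8))**2 = (11/4 - (7 + Q)**2/8)**2)
(2*(-3))*R(40, 15) = (2*(-3))*((-22 + (7 + 40)**2)**2/64) = -3*(-22 + 47**2)**2/32 = -3*(-22 + 2209)**2/32 = -3*2187**2/32 = -3*4782969/32 = -6*4782969/64 = -14348907/32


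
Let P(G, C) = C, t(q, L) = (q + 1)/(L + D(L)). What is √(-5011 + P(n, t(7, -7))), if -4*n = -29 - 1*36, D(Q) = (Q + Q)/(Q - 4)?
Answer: I*√2210467/21 ≈ 70.798*I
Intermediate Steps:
D(Q) = 2*Q/(-4 + Q) (D(Q) = (2*Q)/(-4 + Q) = 2*Q/(-4 + Q))
n = 65/4 (n = -(-29 - 1*36)/4 = -(-29 - 36)/4 = -¼*(-65) = 65/4 ≈ 16.250)
t(q, L) = (1 + q)/(L + 2*L/(-4 + L)) (t(q, L) = (q + 1)/(L + 2*L/(-4 + L)) = (1 + q)/(L + 2*L/(-4 + L)))
√(-5011 + P(n, t(7, -7))) = √(-5011 + (1 + 7)*(-4 - 7)/((-7)*(-2 - 7))) = √(-5011 - ⅐*8*(-11)/(-9)) = √(-5011 - ⅐*(-⅑)*8*(-11)) = √(-5011 - 88/63) = √(-315781/63) = I*√2210467/21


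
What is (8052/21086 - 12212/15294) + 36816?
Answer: 2968157781200/80622321 ≈ 36816.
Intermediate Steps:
(8052/21086 - 12212/15294) + 36816 = (8052*(1/21086) - 12212*1/15294) + 36816 = (4026/10543 - 6106/7647) + 36816 = -33588736/80622321 + 36816 = 2968157781200/80622321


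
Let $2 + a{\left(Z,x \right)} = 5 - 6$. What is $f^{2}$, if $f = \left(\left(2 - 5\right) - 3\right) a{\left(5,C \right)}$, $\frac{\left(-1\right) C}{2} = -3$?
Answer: $324$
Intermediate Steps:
$C = 6$ ($C = \left(-2\right) \left(-3\right) = 6$)
$a{\left(Z,x \right)} = -3$ ($a{\left(Z,x \right)} = -2 + \left(5 - 6\right) = -2 - 1 = -3$)
$f = 18$ ($f = \left(\left(2 - 5\right) - 3\right) \left(-3\right) = \left(-3 - 3\right) \left(-3\right) = \left(-6\right) \left(-3\right) = 18$)
$f^{2} = 18^{2} = 324$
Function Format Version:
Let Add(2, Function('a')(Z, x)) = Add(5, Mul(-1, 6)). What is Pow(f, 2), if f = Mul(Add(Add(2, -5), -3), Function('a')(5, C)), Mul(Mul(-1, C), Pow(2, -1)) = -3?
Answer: 324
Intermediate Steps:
C = 6 (C = Mul(-2, -3) = 6)
Function('a')(Z, x) = -3 (Function('a')(Z, x) = Add(-2, Add(5, Mul(-1, 6))) = Add(-2, Add(5, -6)) = Add(-2, -1) = -3)
f = 18 (f = Mul(Add(Add(2, -5), -3), -3) = Mul(Add(-3, -3), -3) = Mul(-6, -3) = 18)
Pow(f, 2) = Pow(18, 2) = 324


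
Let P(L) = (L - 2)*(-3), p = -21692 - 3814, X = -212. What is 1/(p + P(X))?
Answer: -1/24864 ≈ -4.0219e-5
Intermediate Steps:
p = -25506
P(L) = 6 - 3*L (P(L) = (-2 + L)*(-3) = 6 - 3*L)
1/(p + P(X)) = 1/(-25506 + (6 - 3*(-212))) = 1/(-25506 + (6 + 636)) = 1/(-25506 + 642) = 1/(-24864) = -1/24864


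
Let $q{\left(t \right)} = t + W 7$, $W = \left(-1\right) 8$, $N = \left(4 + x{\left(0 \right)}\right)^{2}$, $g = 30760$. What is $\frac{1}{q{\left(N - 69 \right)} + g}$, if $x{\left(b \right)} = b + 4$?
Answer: $\frac{1}{30699} \approx 3.2574 \cdot 10^{-5}$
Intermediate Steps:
$x{\left(b \right)} = 4 + b$
$N = 64$ ($N = \left(4 + \left(4 + 0\right)\right)^{2} = \left(4 + 4\right)^{2} = 8^{2} = 64$)
$W = -8$
$q{\left(t \right)} = -56 + t$ ($q{\left(t \right)} = t - 56 = -56 + t$)
$\frac{1}{q{\left(N - 69 \right)} + g} = \frac{1}{\left(-56 + \left(64 - 69\right)\right) + 30760} = \frac{1}{\left(-56 - 5\right) + 30760} = \frac{1}{-61 + 30760} = \frac{1}{30699}$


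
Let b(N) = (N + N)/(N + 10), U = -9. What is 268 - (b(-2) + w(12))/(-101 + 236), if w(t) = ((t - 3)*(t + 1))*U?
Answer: 74467/270 ≈ 275.80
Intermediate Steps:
b(N) = 2*N/(10 + N) (b(N) = (2*N)/(10 + N) = 2*N/(10 + N))
w(t) = -9*(1 + t)*(-3 + t) (w(t) = ((t - 3)*(t + 1))*(-9) = ((-3 + t)*(1 + t))*(-9) = ((1 + t)*(-3 + t))*(-9) = -9*(1 + t)*(-3 + t))
268 - (b(-2) + w(12))/(-101 + 236) = 268 - (2*(-2)/(10 - 2) + (27 - 9*12**2 + 18*12))/(-101 + 236) = 268 - (2*(-2)/8 + (27 - 9*144 + 216))/135 = 268 - (2*(-2)*(1/8) + (27 - 1296 + 216))/135 = 268 - (-1/2 - 1053)/135 = 268 - (-2107)/(2*135) = 268 - 1*(-2107/270) = 268 + 2107/270 = 74467/270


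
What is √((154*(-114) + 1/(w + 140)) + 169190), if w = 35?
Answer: 3*√20639073/35 ≈ 389.40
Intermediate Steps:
√((154*(-114) + 1/(w + 140)) + 169190) = √((154*(-114) + 1/(35 + 140)) + 169190) = √((-17556 + 1/175) + 169190) = √(-3072299/175 + 169190) = √(26535951/175) = 3*√20639073/35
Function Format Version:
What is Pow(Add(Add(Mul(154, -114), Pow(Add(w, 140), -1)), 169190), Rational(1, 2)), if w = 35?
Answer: Mul(Rational(3, 35), Pow(20639073, Rational(1, 2))) ≈ 389.40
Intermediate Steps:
Pow(Add(Add(Mul(154, -114), Pow(Add(w, 140), -1)), 169190), Rational(1, 2)) = Pow(Add(Add(Mul(154, -114), Pow(Add(35, 140), -1)), 169190), Rational(1, 2)) = Pow(Add(Add(-17556, Pow(175, -1)), 169190), Rational(1, 2)) = Pow(Add(Add(-17556, Rational(1, 175)), 169190), Rational(1, 2)) = Pow(Add(Rational(-3072299, 175), 169190), Rational(1, 2)) = Pow(Rational(26535951, 175), Rational(1, 2)) = Mul(Rational(3, 35), Pow(20639073, Rational(1, 2)))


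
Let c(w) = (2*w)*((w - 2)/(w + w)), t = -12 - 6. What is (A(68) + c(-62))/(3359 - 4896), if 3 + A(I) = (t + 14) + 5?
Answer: 66/1537 ≈ 0.042941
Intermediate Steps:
t = -18
A(I) = -2 (A(I) = -3 + ((-18 + 14) + 5) = -3 + (-4 + 5) = -3 + 1 = -2)
c(w) = -2 + w (c(w) = (2*w)*((-2 + w)/((2*w))) = (2*w)*((-2 + w)*(1/(2*w))) = (2*w)*((-2 + w)/(2*w)) = -2 + w)
(A(68) + c(-62))/(3359 - 4896) = (-2 + (-2 - 62))/(3359 - 4896) = (-2 - 64)/(-1537) = -66*(-1/1537) = 66/1537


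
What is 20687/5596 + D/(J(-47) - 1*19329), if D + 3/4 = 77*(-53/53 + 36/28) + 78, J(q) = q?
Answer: 400275909/108428096 ≈ 3.6916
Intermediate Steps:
D = 397/4 (D = -¾ + (77*(-53/53 + 36/28) + 78) = -¾ + (77*(-53*1/53 + 36*(1/28)) + 78) = -¾ + (77*(-1 + 9/7) + 78) = -¾ + (77*(2/7) + 78) = -¾ + (22 + 78) = -¾ + 100 = 397/4 ≈ 99.250)
20687/5596 + D/(J(-47) - 1*19329) = 20687/5596 + 397/(4*(-47 - 1*19329)) = 20687*(1/5596) + 397/(4*(-47 - 19329)) = 20687/5596 + (397/4)/(-19376) = 20687/5596 + (397/4)*(-1/19376) = 20687/5596 - 397/77504 = 400275909/108428096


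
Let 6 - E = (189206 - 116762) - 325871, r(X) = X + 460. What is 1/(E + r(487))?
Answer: 1/254380 ≈ 3.9311e-6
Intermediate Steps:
r(X) = 460 + X
E = 253433 (E = 6 - ((189206 - 116762) - 325871) = 6 - (72444 - 325871) = 6 - 1*(-253427) = 6 + 253427 = 253433)
1/(E + r(487)) = 1/(253433 + (460 + 487)) = 1/(253433 + 947) = 1/254380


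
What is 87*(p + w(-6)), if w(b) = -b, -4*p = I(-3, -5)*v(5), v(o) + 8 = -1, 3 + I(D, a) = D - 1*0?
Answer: -1305/2 ≈ -652.50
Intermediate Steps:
I(D, a) = -3 + D (I(D, a) = -3 + (D - 1*0) = -3 + (D + 0) = -3 + D)
v(o) = -9 (v(o) = -8 - 1 = -9)
p = -27/2 (p = -(-3 - 3)*(-9)/4 = -(-3)*(-9)/2 = -1/4*54 = -27/2 ≈ -13.500)
87*(p + w(-6)) = 87*(-27/2 - 1*(-6)) = 87*(-27/2 + 6) = 87*(-15/2) = -1305/2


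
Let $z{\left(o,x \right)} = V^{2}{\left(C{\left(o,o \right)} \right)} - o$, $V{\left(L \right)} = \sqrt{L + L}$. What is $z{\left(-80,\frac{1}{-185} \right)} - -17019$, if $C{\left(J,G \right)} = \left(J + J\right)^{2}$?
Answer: $68299$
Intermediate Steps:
$C{\left(J,G \right)} = 4 J^{2}$ ($C{\left(J,G \right)} = \left(2 J\right)^{2} = 4 J^{2}$)
$V{\left(L \right)} = \sqrt{2} \sqrt{L}$ ($V{\left(L \right)} = \sqrt{2 L} = \sqrt{2} \sqrt{L}$)
$z{\left(o,x \right)} = - o + 8 o^{2}$ ($z{\left(o,x \right)} = \left(\sqrt{2} \sqrt{4 o^{2}}\right)^{2} - o = \left(\sqrt{2} \cdot 2 \sqrt{o^{2}}\right)^{2} - o = \left(2 \sqrt{2} \sqrt{o^{2}}\right)^{2} - o = 8 o^{2} - o = - o + 8 o^{2}$)
$z{\left(-80,\frac{1}{-185} \right)} - -17019 = - 80 \left(-1 + 8 \left(-80\right)\right) - -17019 = - 80 \left(-1 - 640\right) + 17019 = \left(-80\right) \left(-641\right) + 17019 = 51280 + 17019 = 68299$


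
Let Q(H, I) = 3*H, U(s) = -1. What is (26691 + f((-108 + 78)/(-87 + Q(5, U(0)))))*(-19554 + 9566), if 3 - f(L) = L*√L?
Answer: -266619672 + 12485*√15/18 ≈ -2.6662e+8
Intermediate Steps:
f(L) = 3 - L^(3/2) (f(L) = 3 - L*√L = 3 - L^(3/2))
(26691 + f((-108 + 78)/(-87 + Q(5, U(0)))))*(-19554 + 9566) = (26691 + (3 - ((-108 + 78)/(-87 + 3*5))^(3/2)))*(-19554 + 9566) = (26691 + (3 - (-30/(-87 + 15))^(3/2)))*(-9988) = (26691 + (3 - (-30/(-72))^(3/2)))*(-9988) = (26691 + (3 - (-30*(-1/72))^(3/2)))*(-9988) = (26691 + (3 - (5/12)^(3/2)))*(-9988) = (26691 + (3 - 5*√15/72))*(-9988) = (26694 - 5*√15/72)*(-9988) = -266619672 + 12485*√15/18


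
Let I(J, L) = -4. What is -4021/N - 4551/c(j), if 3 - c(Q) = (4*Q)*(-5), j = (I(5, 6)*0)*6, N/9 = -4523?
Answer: -61748498/40707 ≈ -1516.9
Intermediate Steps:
N = -40707 (N = 9*(-4523) = -40707)
j = 0 (j = -4*0*6 = 0*6 = 0)
c(Q) = 3 + 20*Q (c(Q) = 3 - 4*Q*(-5) = 3 - (-20)*Q = 3 + 20*Q)
-4021/N - 4551/c(j) = -4021/(-40707) - 4551/(3 + 20*0) = -4021*(-1/40707) - 4551/(3 + 0) = 4021/40707 - 4551/3 = 4021/40707 - 4551*⅓ = 4021/40707 - 1517 = -61748498/40707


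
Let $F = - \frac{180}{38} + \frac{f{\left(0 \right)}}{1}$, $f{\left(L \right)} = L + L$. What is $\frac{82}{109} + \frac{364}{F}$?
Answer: $- \frac{373232}{4905} \approx -76.092$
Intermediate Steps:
$f{\left(L \right)} = 2 L$
$F = - \frac{90}{19}$ ($F = - \frac{180}{38} + \frac{2 \cdot 0}{1} = \left(-180\right) \frac{1}{38} + 0 \cdot 1 = - \frac{90}{19} + 0 = - \frac{90}{19} \approx -4.7368$)
$\frac{82}{109} + \frac{364}{F} = \frac{82}{109} + \frac{364}{- \frac{90}{19}} = 82 \cdot \frac{1}{109} + 364 \left(- \frac{19}{90}\right) = \frac{82}{109} - \frac{3458}{45} = - \frac{373232}{4905}$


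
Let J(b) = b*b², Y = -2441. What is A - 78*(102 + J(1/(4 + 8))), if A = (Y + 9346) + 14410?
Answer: 3847379/288 ≈ 13359.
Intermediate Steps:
J(b) = b³
A = 21315 (A = (-2441 + 9346) + 14410 = 6905 + 14410 = 21315)
A - 78*(102 + J(1/(4 + 8))) = 21315 - 78*(102 + (1/(4 + 8))³) = 21315 - 78*(102 + (1/12)³) = 21315 - 78*(102 + 1/1728) = 21315 - 78*176257/1728 = 21315 - 2291341/288 = 3847379/288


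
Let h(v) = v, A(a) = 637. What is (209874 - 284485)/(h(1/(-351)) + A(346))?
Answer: -26188461/223586 ≈ -117.13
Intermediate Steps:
(209874 - 284485)/(h(1/(-351)) + A(346)) = (209874 - 284485)/(1/(-351) + 637) = -74611/(-1/351 + 637) = -74611/223586/351 = -74611*351/223586 = -26188461/223586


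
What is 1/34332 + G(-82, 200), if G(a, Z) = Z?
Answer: 6866401/34332 ≈ 200.00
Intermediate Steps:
1/34332 + G(-82, 200) = 1/34332 + 200 = 6866401/34332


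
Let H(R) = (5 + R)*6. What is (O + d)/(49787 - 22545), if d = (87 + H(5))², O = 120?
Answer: 21729/27242 ≈ 0.79763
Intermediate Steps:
H(R) = 30 + 6*R
d = 21609 (d = (87 + (30 + 6*5))² = (87 + (30 + 30))² = (87 + 60)² = 147² = 21609)
(O + d)/(49787 - 22545) = (120 + 21609)/(49787 - 22545) = 21729/27242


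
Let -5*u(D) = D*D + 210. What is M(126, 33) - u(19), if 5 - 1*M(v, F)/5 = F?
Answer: -129/5 ≈ -25.800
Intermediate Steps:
u(D) = -42 - D²/5 (u(D) = -(D*D + 210)/5 = -(D² + 210)/5 = -(210 + D²)/5 = -42 - D²/5)
M(v, F) = 25 - 5*F
M(126, 33) - u(19) = (25 - 5*33) - (-42 - ⅕*19²) = (25 - 165) - (-42 - ⅕*361) = -140 - (-42 - 361/5) = -140 - 1*(-571/5) = -140 + 571/5 = -129/5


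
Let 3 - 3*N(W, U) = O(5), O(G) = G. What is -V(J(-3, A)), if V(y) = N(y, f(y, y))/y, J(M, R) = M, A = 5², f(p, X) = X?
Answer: -2/9 ≈ -0.22222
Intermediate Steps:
A = 25
N(W, U) = -⅔ (N(W, U) = 1 - ⅓*5 = 1 - 5/3 = -⅔)
V(y) = -2/(3*y)
-V(J(-3, A)) = -(-2)/(3*(-3)) = -(-2)*(-1)/(3*3) = -1*2/9 = -2/9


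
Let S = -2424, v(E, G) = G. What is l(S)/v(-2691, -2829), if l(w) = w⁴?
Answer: -11508247867392/943 ≈ -1.2204e+10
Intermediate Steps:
l(S)/v(-2691, -2829) = (-2424)⁴/(-2829) = 34524743602176*(-1/2829) = -11508247867392/943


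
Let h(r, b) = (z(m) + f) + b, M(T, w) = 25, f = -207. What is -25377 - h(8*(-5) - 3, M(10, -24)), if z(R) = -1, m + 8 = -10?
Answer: -25194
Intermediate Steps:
m = -18 (m = -8 - 10 = -18)
h(r, b) = -208 + b (h(r, b) = (-1 - 207) + b = -208 + b)
-25377 - h(8*(-5) - 3, M(10, -24)) = -25377 - (-208 + 25) = -25377 - 1*(-183) = -25377 + 183 = -25194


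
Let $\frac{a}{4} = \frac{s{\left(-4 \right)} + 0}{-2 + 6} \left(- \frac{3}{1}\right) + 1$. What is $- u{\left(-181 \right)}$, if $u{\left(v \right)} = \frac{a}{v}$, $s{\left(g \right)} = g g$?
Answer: $- \frac{44}{181} \approx -0.24309$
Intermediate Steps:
$s{\left(g \right)} = g^{2}$
$a = -44$ ($a = 4 \left(\frac{\left(-4\right)^{2} + 0}{-2 + 6} \left(- \frac{3}{1}\right) + 1\right) = 4 \left(\frac{16 + 0}{4} \left(\left(-3\right) 1\right) + 1\right) = 4 \left(16 \cdot \frac{1}{4} \left(-3\right) + 1\right) = 4 \left(4 \left(-3\right) + 1\right) = 4 \left(-12 + 1\right) = 4 \left(-11\right) = -44$)
$u{\left(v \right)} = - \frac{44}{v}$
$- u{\left(-181 \right)} = - \frac{-44}{-181} = - \frac{\left(-44\right) \left(-1\right)}{181} = \left(-1\right) \frac{44}{181} = - \frac{44}{181}$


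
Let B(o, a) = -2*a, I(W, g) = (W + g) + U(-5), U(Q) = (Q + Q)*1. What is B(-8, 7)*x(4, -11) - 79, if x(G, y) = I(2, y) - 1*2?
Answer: 215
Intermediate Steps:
U(Q) = 2*Q (U(Q) = (2*Q)*1 = 2*Q)
I(W, g) = -10 + W + g (I(W, g) = (W + g) + 2*(-5) = (W + g) - 10 = -10 + W + g)
x(G, y) = -10 + y (x(G, y) = (-10 + 2 + y) - 1*2 = (-8 + y) - 2 = -10 + y)
B(-8, 7)*x(4, -11) - 79 = (-2*7)*(-10 - 11) - 79 = -14*(-21) - 79 = 294 - 79 = 215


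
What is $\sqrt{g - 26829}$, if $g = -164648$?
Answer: $13 i \sqrt{1133} \approx 437.58 i$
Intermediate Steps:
$\sqrt{g - 26829} = \sqrt{-164648 - 26829} = \sqrt{-191477} = 13 i \sqrt{1133}$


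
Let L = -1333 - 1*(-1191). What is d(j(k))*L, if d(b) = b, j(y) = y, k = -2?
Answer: 284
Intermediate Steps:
L = -142 (L = -1333 + 1191 = -142)
d(j(k))*L = -2*(-142) = 284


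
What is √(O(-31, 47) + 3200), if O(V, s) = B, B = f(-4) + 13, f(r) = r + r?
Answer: √3205 ≈ 56.613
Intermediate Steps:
f(r) = 2*r
B = 5 (B = 2*(-4) + 13 = -8 + 13 = 5)
O(V, s) = 5
√(O(-31, 47) + 3200) = √(5 + 3200) = √3205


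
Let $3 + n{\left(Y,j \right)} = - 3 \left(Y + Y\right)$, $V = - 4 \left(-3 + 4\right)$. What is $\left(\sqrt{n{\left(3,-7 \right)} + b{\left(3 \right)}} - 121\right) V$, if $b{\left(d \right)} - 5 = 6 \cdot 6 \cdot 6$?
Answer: $484 - 40 \sqrt{2} \approx 427.43$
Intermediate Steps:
$V = -4$ ($V = \left(-4\right) 1 = -4$)
$b{\left(d \right)} = 221$ ($b{\left(d \right)} = 5 + 6 \cdot 6 \cdot 6 = 5 + 6 \cdot 36 = 5 + 216 = 221$)
$n{\left(Y,j \right)} = -3 - 6 Y$ ($n{\left(Y,j \right)} = -3 - 3 \left(Y + Y\right) = -3 - 3 \cdot 2 Y = -3 - 6 Y$)
$\left(\sqrt{n{\left(3,-7 \right)} + b{\left(3 \right)}} - 121\right) V = \left(\sqrt{\left(-3 - 18\right) + 221} - 121\right) \left(-4\right) = \left(\sqrt{-21 + 221} - 121\right) \left(-4\right) = \left(\sqrt{200} - 121\right) \left(-4\right) = \left(10 \sqrt{2} - 121\right) \left(-4\right) = \left(-121 + 10 \sqrt{2}\right) \left(-4\right) = 484 - 40 \sqrt{2}$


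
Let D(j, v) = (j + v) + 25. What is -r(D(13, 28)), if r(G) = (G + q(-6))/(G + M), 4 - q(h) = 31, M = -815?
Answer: 39/749 ≈ 0.052069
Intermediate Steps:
q(h) = -27 (q(h) = 4 - 1*31 = 4 - 31 = -27)
D(j, v) = 25 + j + v
r(G) = (-27 + G)/(-815 + G) (r(G) = (G - 27)/(G - 815) = (-27 + G)/(-815 + G))
-r(D(13, 28)) = -(-27 + (25 + 13 + 28))/(-815 + (25 + 13 + 28)) = -(-27 + 66)/(-815 + 66) = -39/(-749) = -(-1)*39/749 = -1*(-39/749) = 39/749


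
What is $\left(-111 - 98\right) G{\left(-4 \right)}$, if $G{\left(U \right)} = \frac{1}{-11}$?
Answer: $19$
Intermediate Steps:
$G{\left(U \right)} = - \frac{1}{11}$
$\left(-111 - 98\right) G{\left(-4 \right)} = \left(-111 - 98\right) \left(- \frac{1}{11}\right) = \left(-209\right) \left(- \frac{1}{11}\right) = 19$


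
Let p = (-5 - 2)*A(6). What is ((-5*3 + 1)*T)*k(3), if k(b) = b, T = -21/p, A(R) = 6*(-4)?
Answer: 21/4 ≈ 5.2500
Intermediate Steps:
A(R) = -24
p = 168 (p = (-5 - 2)*(-24) = -7*(-24) = 168)
T = -⅛ (T = -21/168 = -21*1/168 = -⅛ ≈ -0.12500)
((-5*3 + 1)*T)*k(3) = ((-5*3 + 1)*(-⅛))*3 = ((-15 + 1)*(-⅛))*3 = -14*(-⅛)*3 = (7/4)*3 = 21/4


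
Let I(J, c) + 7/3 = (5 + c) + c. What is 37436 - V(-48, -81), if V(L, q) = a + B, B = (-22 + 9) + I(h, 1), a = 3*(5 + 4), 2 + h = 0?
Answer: 112252/3 ≈ 37417.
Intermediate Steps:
h = -2 (h = -2 + 0 = -2)
a = 27 (a = 3*9 = 27)
I(J, c) = 8/3 + 2*c (I(J, c) = -7/3 + ((5 + c) + c) = -7/3 + (5 + 2*c) = 8/3 + 2*c)
B = -25/3 (B = (-22 + 9) + (8/3 + 2*1) = -13 + (8/3 + 2) = -13 + 14/3 = -25/3 ≈ -8.3333)
V(L, q) = 56/3 (V(L, q) = 27 - 25/3 = 56/3)
37436 - V(-48, -81) = 37436 - 1*56/3 = 37436 - 56/3 = 112252/3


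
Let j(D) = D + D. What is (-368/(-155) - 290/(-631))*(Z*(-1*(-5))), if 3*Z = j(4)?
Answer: 739088/19561 ≈ 37.784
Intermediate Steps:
j(D) = 2*D
Z = 8/3 (Z = (2*4)/3 = (1/3)*8 = 8/3 ≈ 2.6667)
(-368/(-155) - 290/(-631))*(Z*(-1*(-5))) = (-368/(-155) - 290/(-631))*(8*(-1*(-5))/3) = (-368*(-1/155) - 290*(-1/631))*((8/3)*5) = (368/155 + 290/631)*(40/3) = (277158/97805)*(40/3) = 739088/19561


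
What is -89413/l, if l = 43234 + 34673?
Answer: -89413/77907 ≈ -1.1477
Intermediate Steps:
l = 77907
-89413/l = -89413/77907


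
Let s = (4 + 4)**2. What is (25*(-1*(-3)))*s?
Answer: 4800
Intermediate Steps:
s = 64 (s = 8**2 = 64)
(25*(-1*(-3)))*s = (25*(-1*(-3)))*64 = (25*3)*64 = 75*64 = 4800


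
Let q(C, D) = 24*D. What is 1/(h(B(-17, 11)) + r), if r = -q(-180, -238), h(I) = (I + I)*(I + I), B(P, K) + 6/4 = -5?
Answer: 1/5881 ≈ 0.00017004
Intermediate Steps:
B(P, K) = -13/2 (B(P, K) = -3/2 - 5 = -13/2)
h(I) = 4*I² (h(I) = (2*I)*(2*I) = 4*I²)
r = 5712 (r = -24*(-238) = -1*(-5712) = 5712)
1/(h(B(-17, 11)) + r) = 1/(4*(-13/2)² + 5712) = 1/(4*(169/4) + 5712) = 1/(169 + 5712) = 1/5881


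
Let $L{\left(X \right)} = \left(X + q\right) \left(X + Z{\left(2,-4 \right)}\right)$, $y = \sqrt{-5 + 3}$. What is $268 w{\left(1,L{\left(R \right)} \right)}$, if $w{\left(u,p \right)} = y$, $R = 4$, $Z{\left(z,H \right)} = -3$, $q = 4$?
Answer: $268 i \sqrt{2} \approx 379.01 i$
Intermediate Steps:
$y = i \sqrt{2}$ ($y = \sqrt{-2} = i \sqrt{2} \approx 1.4142 i$)
$L{\left(X \right)} = \left(-3 + X\right) \left(4 + X\right)$ ($L{\left(X \right)} = \left(X + 4\right) \left(X - 3\right) = \left(4 + X\right) \left(-3 + X\right) = \left(-3 + X\right) \left(4 + X\right)$)
$w{\left(u,p \right)} = i \sqrt{2}$
$268 w{\left(1,L{\left(R \right)} \right)} = 268 i \sqrt{2}$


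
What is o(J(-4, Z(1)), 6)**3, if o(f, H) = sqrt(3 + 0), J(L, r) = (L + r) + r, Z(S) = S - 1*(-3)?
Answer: 3*sqrt(3) ≈ 5.1962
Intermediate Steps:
Z(S) = 3 + S (Z(S) = S + 3 = 3 + S)
J(L, r) = L + 2*r
o(f, H) = sqrt(3)
o(J(-4, Z(1)), 6)**3 = (sqrt(3))**3 = 3*sqrt(3)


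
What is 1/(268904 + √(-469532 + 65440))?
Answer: 67226/18077441327 - I*√101023/36154882654 ≈ 3.7188e-6 - 8.7911e-9*I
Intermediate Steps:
1/(268904 + √(-469532 + 65440)) = 1/(268904 + √(-404092)) = 1/(268904 + 2*I*√101023)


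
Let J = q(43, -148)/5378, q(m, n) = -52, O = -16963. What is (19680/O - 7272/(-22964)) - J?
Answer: -218353609436/261867143687 ≈ -0.83383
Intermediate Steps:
J = -26/2689 (J = -52/5378 = -52*1/5378 = -26/2689 ≈ -0.0096690)
(19680/O - 7272/(-22964)) - J = (19680/(-16963) - 7272/(-22964)) - 1*(-26/2689) = (19680*(-1/16963) - 7272*(-1/22964)) + 26/2689 = (-19680/16963 + 1818/5741) + 26/2689 = -82144146/97384583 + 26/2689 = -218353609436/261867143687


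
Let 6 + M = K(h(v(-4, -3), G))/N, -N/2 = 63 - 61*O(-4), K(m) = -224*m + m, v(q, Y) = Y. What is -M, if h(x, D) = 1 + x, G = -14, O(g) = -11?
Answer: 4627/734 ≈ 6.3038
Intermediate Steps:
K(m) = -223*m
N = -1468 (N = -2*(63 - 61*(-11)) = -2*(63 + 671) = -2*734 = -1468)
M = -4627/734 (M = -6 - 223*(1 - 3)/(-1468) = -6 - 223*(-2)*(-1/1468) = -6 + 446*(-1/1468) = -6 - 223/734 = -4627/734 ≈ -6.3038)
-M = -1*(-4627/734) = 4627/734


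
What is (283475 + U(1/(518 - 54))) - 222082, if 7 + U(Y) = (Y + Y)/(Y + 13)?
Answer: 370341740/6033 ≈ 61386.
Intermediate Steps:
U(Y) = -7 + 2*Y/(13 + Y) (U(Y) = -7 + (Y + Y)/(Y + 13) = -7 + (2*Y)/(13 + Y) = -7 + 2*Y/(13 + Y))
(283475 + U(1/(518 - 54))) - 222082 = (283475 + (-91 - 5/(518 - 54))/(13 + 1/(518 - 54))) - 222082 = (283475 + (-91 - 5/464)/(13 + 1/464)) - 222082 = (283475 + (-91 - 5*1/464)/(13 + 1/464)) - 222082 = (283475 + (-91 - 5/464)/(6033/464)) - 222082 = (283475 + (464/6033)*(-42229/464)) - 222082 = (283475 - 42229/6033) - 222082 = 1710162446/6033 - 222082 = 370341740/6033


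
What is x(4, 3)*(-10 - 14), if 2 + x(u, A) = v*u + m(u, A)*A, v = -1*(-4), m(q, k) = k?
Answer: -552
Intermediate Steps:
v = 4
x(u, A) = -2 + A² + 4*u (x(u, A) = -2 + (4*u + A*A) = -2 + (4*u + A²) = -2 + (A² + 4*u) = -2 + A² + 4*u)
x(4, 3)*(-10 - 14) = (-2 + 3² + 4*4)*(-10 - 14) = (-2 + 9 + 16)*(-24) = 23*(-24) = -552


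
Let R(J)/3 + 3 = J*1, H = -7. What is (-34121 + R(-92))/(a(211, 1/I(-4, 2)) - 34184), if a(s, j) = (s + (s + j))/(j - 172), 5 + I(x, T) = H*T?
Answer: 112473214/111755513 ≈ 1.0064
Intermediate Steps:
I(x, T) = -5 - 7*T
R(J) = -9 + 3*J (R(J) = -9 + 3*(J*1) = -9 + 3*J)
a(s, j) = (j + 2*s)/(-172 + j) (a(s, j) = (s + (j + s))/(-172 + j) = (j + 2*s)/(-172 + j))
(-34121 + R(-92))/(a(211, 1/I(-4, 2)) - 34184) = (-34121 + (-9 + 3*(-92)))/((1/(-5 - 7*2) + 2*211)/(-172 + 1/(-5 - 7*2)) - 34184) = (-34121 + (-9 - 276))/((1/(-5 - 14) + 422)/(-172 + 1/(-5 - 14)) - 34184) = (-34121 - 285)/((1/(-19) + 422)/(-172 + 1/(-19)) - 34184) = -34406/((-1/19 + 422)/(-172 - 1/19) - 34184) = -34406/((8017/19)/(-3269/19) - 34184) = -34406/(-19/3269*8017/19 - 34184) = -34406/(-8017/3269 - 34184) = -34406/(-111755513/3269) = -34406*(-3269/111755513) = 112473214/111755513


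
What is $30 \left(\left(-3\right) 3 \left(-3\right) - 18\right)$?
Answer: $270$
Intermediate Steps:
$30 \left(\left(-3\right) 3 \left(-3\right) - 18\right) = 30 \left(\left(-9\right) \left(-3\right) - 18\right) = 30 \left(27 - 18\right) = 30 \cdot 9 = 270$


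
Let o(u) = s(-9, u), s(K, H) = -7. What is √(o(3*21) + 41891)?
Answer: 2*√10471 ≈ 204.66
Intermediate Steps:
o(u) = -7
√(o(3*21) + 41891) = √(-7 + 41891) = √41884 = 2*√10471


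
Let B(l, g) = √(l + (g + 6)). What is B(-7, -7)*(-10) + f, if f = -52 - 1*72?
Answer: -124 - 20*I*√2 ≈ -124.0 - 28.284*I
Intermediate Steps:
f = -124 (f = -52 - 72 = -124)
B(l, g) = √(6 + g + l) (B(l, g) = √(l + (6 + g)) = √(6 + g + l))
B(-7, -7)*(-10) + f = √(6 - 7 - 7)*(-10) - 124 = √(-8)*(-10) - 124 = (2*I*√2)*(-10) - 124 = -20*I*√2 - 124 = -124 - 20*I*√2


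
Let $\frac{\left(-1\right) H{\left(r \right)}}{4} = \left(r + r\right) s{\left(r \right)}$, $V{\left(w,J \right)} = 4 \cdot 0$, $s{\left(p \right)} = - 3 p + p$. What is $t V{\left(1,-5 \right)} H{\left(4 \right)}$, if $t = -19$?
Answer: $0$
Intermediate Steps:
$s{\left(p \right)} = - 2 p$
$V{\left(w,J \right)} = 0$
$H{\left(r \right)} = 16 r^{2}$ ($H{\left(r \right)} = - 4 \left(r + r\right) \left(- 2 r\right) = - 4 \cdot 2 r \left(- 2 r\right) = - 4 \left(- 4 r^{2}\right) = 16 r^{2}$)
$t V{\left(1,-5 \right)} H{\left(4 \right)} = \left(-19\right) 0 \cdot 16 \cdot 4^{2} = 0 \cdot 16 \cdot 16 = 0 \cdot 256 = 0$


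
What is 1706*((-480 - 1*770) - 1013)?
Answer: -3860678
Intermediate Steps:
1706*((-480 - 1*770) - 1013) = 1706*((-480 - 770) - 1013) = 1706*(-1250 - 1013) = 1706*(-2263) = -3860678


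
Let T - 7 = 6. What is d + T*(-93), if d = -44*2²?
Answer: -1385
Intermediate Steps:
T = 13 (T = 7 + 6 = 13)
d = -176 (d = -44*4 = -176)
d + T*(-93) = -176 + 13*(-93) = -176 - 1209 = -1385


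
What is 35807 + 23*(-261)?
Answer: 29804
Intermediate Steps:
35807 + 23*(-261) = 35807 - 6003 = 29804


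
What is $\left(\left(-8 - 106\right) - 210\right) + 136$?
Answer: $-188$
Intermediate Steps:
$\left(\left(-8 - 106\right) - 210\right) + 136 = \left(-114 - 210\right) + 136 = -324 + 136 = -188$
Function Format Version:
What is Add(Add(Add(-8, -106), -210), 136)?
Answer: -188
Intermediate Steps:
Add(Add(Add(-8, -106), -210), 136) = Add(Add(-114, -210), 136) = Add(-324, 136) = -188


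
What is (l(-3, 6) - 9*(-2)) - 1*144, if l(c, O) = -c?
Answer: -123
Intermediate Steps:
(l(-3, 6) - 9*(-2)) - 1*144 = (-1*(-3) - 9*(-2)) - 1*144 = (3 + 18) - 144 = 21 - 144 = -123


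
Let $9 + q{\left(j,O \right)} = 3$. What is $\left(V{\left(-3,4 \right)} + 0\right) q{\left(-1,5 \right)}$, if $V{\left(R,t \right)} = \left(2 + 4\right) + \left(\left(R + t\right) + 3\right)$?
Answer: $-60$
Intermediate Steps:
$q{\left(j,O \right)} = -6$ ($q{\left(j,O \right)} = -9 + 3 = -6$)
$V{\left(R,t \right)} = 9 + R + t$ ($V{\left(R,t \right)} = 6 + \left(3 + R + t\right) = 9 + R + t$)
$\left(V{\left(-3,4 \right)} + 0\right) q{\left(-1,5 \right)} = \left(\left(9 - 3 + 4\right) + 0\right) \left(-6\right) = \left(10 + 0\right) \left(-6\right) = 10 \left(-6\right) = -60$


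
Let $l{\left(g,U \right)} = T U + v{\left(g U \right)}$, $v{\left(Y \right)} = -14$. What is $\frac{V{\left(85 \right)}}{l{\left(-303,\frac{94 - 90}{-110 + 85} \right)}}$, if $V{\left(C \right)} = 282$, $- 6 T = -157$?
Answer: $- \frac{10575}{682} \approx -15.506$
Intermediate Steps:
$T = \frac{157}{6}$ ($T = \left(- \frac{1}{6}\right) \left(-157\right) = \frac{157}{6} \approx 26.167$)
$l{\left(g,U \right)} = -14 + \frac{157 U}{6}$ ($l{\left(g,U \right)} = \frac{157 U}{6} - 14 = -14 + \frac{157 U}{6}$)
$\frac{V{\left(85 \right)}}{l{\left(-303,\frac{94 - 90}{-110 + 85} \right)}} = \frac{282}{-14 + \frac{157 \frac{94 - 90}{-110 + 85}}{6}} = \frac{282}{-14 + \frac{157 \frac{4}{-25}}{6}} = \frac{282}{-14 + \frac{157 \cdot 4 \left(- \frac{1}{25}\right)}{6}} = \frac{282}{-14 + \frac{157}{6} \left(- \frac{4}{25}\right)} = \frac{282}{-14 - \frac{314}{75}} = \frac{282}{- \frac{1364}{75}} = 282 \left(- \frac{75}{1364}\right) = - \frac{10575}{682}$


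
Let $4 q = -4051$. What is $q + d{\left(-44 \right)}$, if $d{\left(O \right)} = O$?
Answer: $- \frac{4227}{4} \approx -1056.8$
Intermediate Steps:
$q = - \frac{4051}{4}$ ($q = \frac{1}{4} \left(-4051\right) = - \frac{4051}{4} \approx -1012.8$)
$q + d{\left(-44 \right)} = - \frac{4051}{4} - 44 = - \frac{4227}{4}$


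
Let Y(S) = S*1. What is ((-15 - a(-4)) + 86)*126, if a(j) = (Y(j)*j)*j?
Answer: 17010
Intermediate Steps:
Y(S) = S
a(j) = j³ (a(j) = (j*j)*j = j²*j = j³)
((-15 - a(-4)) + 86)*126 = ((-15 - 1*(-4)³) + 86)*126 = ((-15 - 1*(-64)) + 86)*126 = ((-15 + 64) + 86)*126 = (49 + 86)*126 = 135*126 = 17010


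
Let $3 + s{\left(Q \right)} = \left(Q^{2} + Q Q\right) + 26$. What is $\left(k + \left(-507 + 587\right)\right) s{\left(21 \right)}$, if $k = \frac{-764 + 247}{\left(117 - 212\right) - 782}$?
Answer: $\frac{63962685}{877} \approx 72934.0$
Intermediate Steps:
$s{\left(Q \right)} = 23 + 2 Q^{2}$ ($s{\left(Q \right)} = -3 + \left(\left(Q^{2} + Q Q\right) + 26\right) = -3 + \left(\left(Q^{2} + Q^{2}\right) + 26\right) = -3 + \left(2 Q^{2} + 26\right) = -3 + \left(26 + 2 Q^{2}\right) = 23 + 2 Q^{2}$)
$k = \frac{517}{877}$ ($k = - \frac{517}{-95 - 782} = - \frac{517}{-877} = \left(-517\right) \left(- \frac{1}{877}\right) = \frac{517}{877} \approx 0.58951$)
$\left(k + \left(-507 + 587\right)\right) s{\left(21 \right)} = \left(\frac{517}{877} + \left(-507 + 587\right)\right) \left(23 + 2 \cdot 21^{2}\right) = \left(\frac{517}{877} + 80\right) \left(23 + 2 \cdot 441\right) = \frac{70677 \left(23 + 882\right)}{877} = \frac{70677}{877} \cdot 905 = \frac{63962685}{877}$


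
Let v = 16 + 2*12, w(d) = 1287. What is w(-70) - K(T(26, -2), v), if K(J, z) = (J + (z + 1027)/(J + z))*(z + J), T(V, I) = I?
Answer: 296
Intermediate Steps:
v = 40 (v = 16 + 24 = 40)
K(J, z) = (J + z)*(J + (1027 + z)/(J + z)) (K(J, z) = (J + (1027 + z)/(J + z))*(J + z) = (J + z)*(J + (1027 + z)/(J + z)))
w(-70) - K(T(26, -2), v) = 1287 - (1027 + 40 + (-2)² - 2*40) = 1287 - (1027 + 40 + 4 - 80) = 1287 - 1*991 = 1287 - 991 = 296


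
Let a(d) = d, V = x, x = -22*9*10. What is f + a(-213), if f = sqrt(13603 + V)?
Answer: -213 + sqrt(11623) ≈ -105.19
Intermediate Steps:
x = -1980 (x = -198*10 = -1980)
V = -1980
f = sqrt(11623) (f = sqrt(13603 - 1980) = sqrt(11623) ≈ 107.81)
f + a(-213) = sqrt(11623) - 213 = -213 + sqrt(11623)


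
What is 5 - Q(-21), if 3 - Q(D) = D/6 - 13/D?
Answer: -37/42 ≈ -0.88095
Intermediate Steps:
Q(D) = 3 + 13/D - D/6 (Q(D) = 3 - (D/6 - 13/D) = 3 - (-13/D + D/6) = 3 + (13/D - D/6) = 3 + 13/D - D/6)
5 - Q(-21) = 5 - (3 + 13/(-21) - 1/6*(-21)) = 5 - (3 + 13*(-1/21) + 7/2) = 5 - (3 - 13/21 + 7/2) = 5 - 1*247/42 = 5 - 247/42 = -37/42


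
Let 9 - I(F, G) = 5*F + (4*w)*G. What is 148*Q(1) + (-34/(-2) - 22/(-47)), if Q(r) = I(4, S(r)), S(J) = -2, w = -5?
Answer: -353935/47 ≈ -7530.5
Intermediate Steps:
I(F, G) = 9 - 5*F + 20*G (I(F, G) = 9 - (5*F + (4*(-5))*G) = 9 - (5*F - 20*G) = 9 - (-20*G + 5*F) = 9 + (-5*F + 20*G) = 9 - 5*F + 20*G)
Q(r) = -51 (Q(r) = 9 - 5*4 + 20*(-2) = 9 - 20 - 40 = -51)
148*Q(1) + (-34/(-2) - 22/(-47)) = 148*(-51) + (-34/(-2) - 22/(-47)) = -7548 + (-34*(-1/2) - 22*(-1/47)) = -7548 + (17 + 22/47) = -7548 + 821/47 = -353935/47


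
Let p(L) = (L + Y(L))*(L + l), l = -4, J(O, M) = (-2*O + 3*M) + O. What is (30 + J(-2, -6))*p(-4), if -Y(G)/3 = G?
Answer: -896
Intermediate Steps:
Y(G) = -3*G
J(O, M) = -O + 3*M
p(L) = -2*L*(-4 + L) (p(L) = (L - 3*L)*(L - 4) = (-2*L)*(-4 + L) = -2*L*(-4 + L))
(30 + J(-2, -6))*p(-4) = (30 + (-1*(-2) + 3*(-6)))*(2*(-4)*(4 - 1*(-4))) = (30 + (2 - 18))*(2*(-4)*(4 + 4)) = (30 - 16)*(2*(-4)*8) = 14*(-64) = -896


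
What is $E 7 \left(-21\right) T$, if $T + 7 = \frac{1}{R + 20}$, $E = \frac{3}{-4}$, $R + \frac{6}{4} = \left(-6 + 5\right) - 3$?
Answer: $- \frac{88641}{116} \approx -764.15$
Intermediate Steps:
$R = - \frac{11}{2}$ ($R = - \frac{3}{2} + \left(\left(-6 + 5\right) - 3\right) = - \frac{3}{2} - 4 = - \frac{11}{2} \approx -5.5$)
$E = - \frac{3}{4}$ ($E = 3 \left(- \frac{1}{4}\right) = - \frac{3}{4} \approx -0.75$)
$T = - \frac{201}{29}$ ($T = -7 + \frac{1}{- \frac{11}{2} + 20} = -7 + \frac{1}{\frac{29}{2}} = -7 + \frac{2}{29} = - \frac{201}{29} \approx -6.931$)
$E 7 \left(-21\right) T = \left(- \frac{3}{4}\right) 7 \left(-21\right) \left(- \frac{201}{29}\right) = \left(- \frac{21}{4}\right) \left(-21\right) \left(- \frac{201}{29}\right) = \frac{441}{4} \left(- \frac{201}{29}\right) = - \frac{88641}{116}$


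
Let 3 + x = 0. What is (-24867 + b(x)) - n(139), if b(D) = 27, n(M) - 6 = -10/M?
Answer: -3453584/139 ≈ -24846.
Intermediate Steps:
n(M) = 6 - 10/M
x = -3 (x = -3 + 0 = -3)
(-24867 + b(x)) - n(139) = (-24867 + 27) - (6 - 10/139) = -24840 - (6 - 10*1/139) = -24840 - (6 - 10/139) = -24840 - 1*824/139 = -24840 - 824/139 = -3453584/139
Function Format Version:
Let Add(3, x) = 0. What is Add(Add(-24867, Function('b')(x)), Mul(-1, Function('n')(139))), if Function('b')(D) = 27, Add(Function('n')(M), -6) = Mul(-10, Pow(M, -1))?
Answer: Rational(-3453584, 139) ≈ -24846.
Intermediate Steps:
Function('n')(M) = Add(6, Mul(-10, Pow(M, -1)))
x = -3 (x = Add(-3, 0) = -3)
Add(Add(-24867, Function('b')(x)), Mul(-1, Function('n')(139))) = Add(Add(-24867, 27), Mul(-1, Add(6, Mul(-10, Pow(139, -1))))) = Add(-24840, Mul(-1, Add(6, Mul(-10, Rational(1, 139))))) = Add(-24840, Mul(-1, Add(6, Rational(-10, 139)))) = Add(-24840, Mul(-1, Rational(824, 139))) = Add(-24840, Rational(-824, 139)) = Rational(-3453584, 139)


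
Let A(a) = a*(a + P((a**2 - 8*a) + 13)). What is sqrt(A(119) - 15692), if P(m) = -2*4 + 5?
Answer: 4*I*sqrt(118) ≈ 43.451*I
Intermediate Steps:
P(m) = -3 (P(m) = -8 + 5 = -3)
A(a) = a*(-3 + a) (A(a) = a*(a - 3) = a*(-3 + a))
sqrt(A(119) - 15692) = sqrt(119*(-3 + 119) - 15692) = sqrt(119*116 - 15692) = sqrt(13804 - 15692) = sqrt(-1888) = 4*I*sqrt(118)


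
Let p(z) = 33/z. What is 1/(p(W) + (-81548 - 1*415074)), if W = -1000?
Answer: -1000/496622033 ≈ -2.0136e-6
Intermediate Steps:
1/(p(W) + (-81548 - 1*415074)) = 1/(33/(-1000) + (-81548 - 1*415074)) = 1/(33*(-1/1000) + (-81548 - 415074)) = 1/(-33/1000 - 496622) = 1/(-496622033/1000) = -1000/496622033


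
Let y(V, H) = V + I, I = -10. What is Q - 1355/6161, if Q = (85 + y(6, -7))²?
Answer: 40420966/6161 ≈ 6560.8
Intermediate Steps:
y(V, H) = -10 + V (y(V, H) = V - 10 = -10 + V)
Q = 6561 (Q = (85 + (-10 + 6))² = (85 - 4)² = 81² = 6561)
Q - 1355/6161 = 6561 - 1355/6161 = 40420966/6161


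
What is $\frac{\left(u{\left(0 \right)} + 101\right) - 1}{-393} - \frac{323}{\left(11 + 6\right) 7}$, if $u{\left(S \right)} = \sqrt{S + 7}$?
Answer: $- \frac{8167}{2751} - \frac{\sqrt{7}}{393} \approx -2.9755$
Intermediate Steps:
$u{\left(S \right)} = \sqrt{7 + S}$
$\frac{\left(u{\left(0 \right)} + 101\right) - 1}{-393} - \frac{323}{\left(11 + 6\right) 7} = \frac{\left(\sqrt{7 + 0} + 101\right) - 1}{-393} - \frac{323}{\left(11 + 6\right) 7} = \left(\left(\sqrt{7} + 101\right) - 1\right) \left(- \frac{1}{393}\right) - \frac{323}{17 \cdot 7} = \left(\left(101 + \sqrt{7}\right) - 1\right) \left(- \frac{1}{393}\right) - \frac{323}{119} = \left(100 + \sqrt{7}\right) \left(- \frac{1}{393}\right) - \frac{19}{7} = \left(- \frac{100}{393} - \frac{\sqrt{7}}{393}\right) - \frac{19}{7} = - \frac{8167}{2751} - \frac{\sqrt{7}}{393}$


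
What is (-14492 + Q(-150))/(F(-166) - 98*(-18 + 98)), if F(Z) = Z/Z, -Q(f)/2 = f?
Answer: 14192/7839 ≈ 1.8104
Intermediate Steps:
Q(f) = -2*f
F(Z) = 1
(-14492 + Q(-150))/(F(-166) - 98*(-18 + 98)) = (-14492 - 2*(-150))/(1 - 98*(-18 + 98)) = (-14492 + 300)/(1 - 98*80) = -14192/(1 - 7840) = -14192/(-7839) = -14192*(-1/7839) = 14192/7839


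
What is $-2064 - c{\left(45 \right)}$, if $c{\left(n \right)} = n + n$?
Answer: $-2154$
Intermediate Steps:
$c{\left(n \right)} = 2 n$
$-2064 - c{\left(45 \right)} = -2064 - 2 \cdot 45 = -2064 - 90 = -2154$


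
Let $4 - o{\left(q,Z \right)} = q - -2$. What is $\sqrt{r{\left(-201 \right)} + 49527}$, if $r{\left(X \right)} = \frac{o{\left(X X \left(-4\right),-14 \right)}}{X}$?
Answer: $\frac{\sqrt{1968457521}}{201} \approx 220.73$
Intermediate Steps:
$o{\left(q,Z \right)} = 2 - q$ ($o{\left(q,Z \right)} = 4 - \left(q - -2\right) = 4 - \left(q + 2\right) = 4 - \left(2 + q\right) = 2 - q$)
$r{\left(X \right)} = \frac{2 + 4 X^{2}}{X}$ ($r{\left(X \right)} = \frac{2 - X X \left(-4\right)}{X} = \frac{2 - X^{2} \left(-4\right)}{X} = \frac{2 - - 4 X^{2}}{X} = \frac{2 + 4 X^{2}}{X}$)
$\sqrt{r{\left(-201 \right)} + 49527} = \sqrt{\left(\frac{2}{-201} + 4 \left(-201\right)\right) + 49527} = \sqrt{\left(2 \left(- \frac{1}{201}\right) - 804\right) + 49527} = \sqrt{\left(- \frac{2}{201} - 804\right) + 49527} = \sqrt{- \frac{161606}{201} + 49527} = \sqrt{\frac{9793321}{201}} = \frac{\sqrt{1968457521}}{201}$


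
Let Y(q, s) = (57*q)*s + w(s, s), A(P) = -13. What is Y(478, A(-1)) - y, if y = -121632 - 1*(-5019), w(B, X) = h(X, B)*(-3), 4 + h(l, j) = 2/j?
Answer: -3088443/13 ≈ -2.3757e+5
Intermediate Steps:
h(l, j) = -4 + 2/j
w(B, X) = 12 - 6/B (w(B, X) = (-4 + 2/B)*(-3) = 12 - 6/B)
Y(q, s) = 12 - 6/s + 57*q*s (Y(q, s) = (57*q)*s + (12 - 6/s) = 57*q*s + (12 - 6/s) = 12 - 6/s + 57*q*s)
y = -116613 (y = -121632 + 5019 = -116613)
Y(478, A(-1)) - y = (12 - 6/(-13) + 57*478*(-13)) - 1*(-116613) = (12 - 6*(-1/13) - 354198) + 116613 = (12 + 6/13 - 354198) + 116613 = -4604412/13 + 116613 = -3088443/13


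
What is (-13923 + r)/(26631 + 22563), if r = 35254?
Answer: 21331/49194 ≈ 0.43361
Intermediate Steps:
(-13923 + r)/(26631 + 22563) = (-13923 + 35254)/(26631 + 22563) = 21331/49194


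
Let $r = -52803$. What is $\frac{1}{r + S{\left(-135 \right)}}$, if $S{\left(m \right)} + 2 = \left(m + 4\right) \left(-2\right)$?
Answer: $- \frac{1}{52543} \approx -1.9032 \cdot 10^{-5}$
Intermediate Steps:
$S{\left(m \right)} = -10 - 2 m$ ($S{\left(m \right)} = -2 + \left(m + 4\right) \left(-2\right) = -2 + \left(4 + m\right) \left(-2\right) = -2 - \left(8 + 2 m\right) = -10 - 2 m$)
$\frac{1}{r + S{\left(-135 \right)}} = \frac{1}{-52803 - -260} = \frac{1}{-52803 + \left(-10 + 270\right)} = \frac{1}{-52803 + 260} = \frac{1}{-52543} = - \frac{1}{52543}$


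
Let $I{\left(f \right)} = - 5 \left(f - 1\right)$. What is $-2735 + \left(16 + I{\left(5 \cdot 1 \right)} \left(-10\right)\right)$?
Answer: $-2519$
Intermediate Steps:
$I{\left(f \right)} = 5 - 5 f$ ($I{\left(f \right)} = - 5 \left(-1 + f\right) = 5 - 5 f$)
$-2735 + \left(16 + I{\left(5 \cdot 1 \right)} \left(-10\right)\right) = -2735 + \left(16 + \left(5 - 5 \cdot 5 \cdot 1\right) \left(-10\right)\right) = -2735 + \left(16 + \left(5 - 25\right) \left(-10\right)\right) = -2735 + \left(16 - -200\right) = -2735 + \left(16 + 200\right) = -2735 + 216 = -2519$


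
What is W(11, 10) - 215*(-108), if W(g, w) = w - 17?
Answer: 23213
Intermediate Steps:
W(g, w) = -17 + w
W(11, 10) - 215*(-108) = (-17 + 10) - 215*(-108) = -7 + 23220 = 23213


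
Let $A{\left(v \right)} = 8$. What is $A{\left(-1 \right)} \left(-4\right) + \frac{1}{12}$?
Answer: $- \frac{383}{12} \approx -31.917$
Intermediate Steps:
$A{\left(-1 \right)} \left(-4\right) + \frac{1}{12} = 8 \left(-4\right) + \frac{1}{12} = -32 + \frac{1}{12} = - \frac{383}{12}$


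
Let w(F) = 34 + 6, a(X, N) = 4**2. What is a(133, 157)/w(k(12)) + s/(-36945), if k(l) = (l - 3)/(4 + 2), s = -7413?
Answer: 7397/12315 ≈ 0.60065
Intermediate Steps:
a(X, N) = 16
k(l) = -1/2 + l/6 (k(l) = (-3 + l)/6 = (-3 + l)*(1/6) = -1/2 + l/6)
w(F) = 40
a(133, 157)/w(k(12)) + s/(-36945) = 16/40 - 7413/(-36945) = 16*(1/40) - 7413*(-1/36945) = 2/5 + 2471/12315 = 7397/12315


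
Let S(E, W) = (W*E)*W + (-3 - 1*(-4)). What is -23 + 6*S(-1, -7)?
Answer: -311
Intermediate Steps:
S(E, W) = 1 + E*W² (S(E, W) = (E*W)*W + (-3 + 4) = E*W² + 1 = 1 + E*W²)
-23 + 6*S(-1, -7) = -23 + 6*(1 - 1*(-7)²) = -23 + 6*(1 - 1*49) = -23 + 6*(1 - 49) = -23 + 6*(-48) = -23 - 288 = -311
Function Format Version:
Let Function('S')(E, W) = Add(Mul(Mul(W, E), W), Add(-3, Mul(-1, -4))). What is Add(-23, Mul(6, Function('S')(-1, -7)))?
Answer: -311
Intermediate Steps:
Function('S')(E, W) = Add(1, Mul(E, Pow(W, 2))) (Function('S')(E, W) = Add(Mul(Mul(E, W), W), Add(-3, 4)) = Add(Mul(E, Pow(W, 2)), 1) = Add(1, Mul(E, Pow(W, 2))))
Add(-23, Mul(6, Function('S')(-1, -7))) = Add(-23, Mul(6, Add(1, Mul(-1, Pow(-7, 2))))) = Add(-23, Mul(6, Add(1, Mul(-1, 49)))) = Add(-23, Mul(6, Add(1, -49))) = Add(-23, Mul(6, -48)) = Add(-23, -288) = -311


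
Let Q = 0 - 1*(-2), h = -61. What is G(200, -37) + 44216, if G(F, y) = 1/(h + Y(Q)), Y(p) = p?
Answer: 2608743/59 ≈ 44216.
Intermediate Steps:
Q = 2 (Q = 0 + 2 = 2)
G(F, y) = -1/59 (G(F, y) = 1/(-61 + 2) = 1/(-59) = -1/59)
G(200, -37) + 44216 = -1/59 + 44216 = 2608743/59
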